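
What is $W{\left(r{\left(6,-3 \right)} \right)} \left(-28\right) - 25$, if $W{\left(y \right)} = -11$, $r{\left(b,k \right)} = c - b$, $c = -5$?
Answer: $283$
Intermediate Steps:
$r{\left(b,k \right)} = -5 - b$
$W{\left(r{\left(6,-3 \right)} \right)} \left(-28\right) - 25 = \left(-11\right) \left(-28\right) - 25 = 308 - 25 = 283$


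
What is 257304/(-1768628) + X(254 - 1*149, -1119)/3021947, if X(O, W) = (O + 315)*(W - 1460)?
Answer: -673325381982/1336175019679 ≈ -0.50392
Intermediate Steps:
X(O, W) = (-1460 + W)*(315 + O) (X(O, W) = (315 + O)*(-1460 + W) = (-1460 + W)*(315 + O))
257304/(-1768628) + X(254 - 1*149, -1119)/3021947 = 257304/(-1768628) + (-459900 - 1460*(254 - 1*149) + 315*(-1119) + (254 - 1*149)*(-1119))/3021947 = 257304*(-1/1768628) + (-459900 - 1460*(254 - 149) - 352485 + (254 - 149)*(-1119))*(1/3021947) = -64326/442157 + (-459900 - 1460*105 - 352485 + 105*(-1119))*(1/3021947) = -64326/442157 + (-459900 - 153300 - 352485 - 117495)*(1/3021947) = -64326/442157 - 1083180*1/3021947 = -64326/442157 - 1083180/3021947 = -673325381982/1336175019679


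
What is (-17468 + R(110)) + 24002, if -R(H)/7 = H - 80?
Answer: 6324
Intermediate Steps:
R(H) = 560 - 7*H (R(H) = -7*(H - 80) = -7*(-80 + H) = 560 - 7*H)
(-17468 + R(110)) + 24002 = (-17468 + (560 - 7*110)) + 24002 = (-17468 + (560 - 770)) + 24002 = (-17468 - 210) + 24002 = -17678 + 24002 = 6324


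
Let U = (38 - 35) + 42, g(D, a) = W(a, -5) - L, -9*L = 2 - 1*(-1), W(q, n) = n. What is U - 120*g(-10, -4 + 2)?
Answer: 605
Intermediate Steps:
L = -⅓ (L = -(2 - 1*(-1))/9 = -(2 + 1)/9 = -⅑*3 = -⅓ ≈ -0.33333)
g(D, a) = -14/3 (g(D, a) = -5 - 1*(-⅓) = -5 + ⅓ = -14/3)
U = 45 (U = 3 + 42 = 45)
U - 120*g(-10, -4 + 2) = 45 - 120*(-14/3) = 45 + 560 = 605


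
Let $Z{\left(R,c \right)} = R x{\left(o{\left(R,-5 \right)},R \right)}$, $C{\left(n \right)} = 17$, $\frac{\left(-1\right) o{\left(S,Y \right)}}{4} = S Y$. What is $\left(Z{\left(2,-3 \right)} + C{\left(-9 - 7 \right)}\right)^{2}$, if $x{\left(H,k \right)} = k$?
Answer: $441$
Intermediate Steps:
$o{\left(S,Y \right)} = - 4 S Y$
$Z{\left(R,c \right)} = R^{2}$ ($Z{\left(R,c \right)} = R R = R^{2}$)
$\left(Z{\left(2,-3 \right)} + C{\left(-9 - 7 \right)}\right)^{2} = \left(2^{2} + 17\right)^{2} = \left(4 + 17\right)^{2} = 21^{2} = 441$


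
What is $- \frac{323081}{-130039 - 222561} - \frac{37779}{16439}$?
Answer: $- \frac{8009746841}{5796391400} \approx -1.3819$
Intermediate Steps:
$- \frac{323081}{-130039 - 222561} - \frac{37779}{16439} = - \frac{323081}{-352600} - \frac{37779}{16439} = \left(-323081\right) \left(- \frac{1}{352600}\right) - \frac{37779}{16439} = \frac{323081}{352600} - \frac{37779}{16439} = - \frac{8009746841}{5796391400}$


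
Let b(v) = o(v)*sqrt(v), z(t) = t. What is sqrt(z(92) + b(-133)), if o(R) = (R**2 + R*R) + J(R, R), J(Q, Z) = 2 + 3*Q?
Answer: sqrt(92 + 34981*I*sqrt(133)) ≈ 449.17 + 449.07*I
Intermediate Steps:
o(R) = 2 + 2*R**2 + 3*R (o(R) = (R**2 + R*R) + (2 + 3*R) = (R**2 + R**2) + (2 + 3*R) = 2*R**2 + (2 + 3*R) = 2 + 2*R**2 + 3*R)
b(v) = sqrt(v)*(2 + 2*v**2 + 3*v) (b(v) = (2 + 2*v**2 + 3*v)*sqrt(v) = sqrt(v)*(2 + 2*v**2 + 3*v))
sqrt(z(92) + b(-133)) = sqrt(92 + sqrt(-133)*(2 + 2*(-133)**2 + 3*(-133))) = sqrt(92 + (I*sqrt(133))*(2 + 2*17689 - 399)) = sqrt(92 + (I*sqrt(133))*(2 + 35378 - 399)) = sqrt(92 + (I*sqrt(133))*34981) = sqrt(92 + 34981*I*sqrt(133))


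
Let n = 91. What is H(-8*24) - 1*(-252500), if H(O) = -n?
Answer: 252409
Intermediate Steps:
H(O) = -91 (H(O) = -1*91 = -91)
H(-8*24) - 1*(-252500) = -91 - 1*(-252500) = -91 + 252500 = 252409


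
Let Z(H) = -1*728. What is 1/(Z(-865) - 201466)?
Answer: -1/202194 ≈ -4.9457e-6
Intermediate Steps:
Z(H) = -728
1/(Z(-865) - 201466) = 1/(-728 - 201466) = 1/(-202194) = -1/202194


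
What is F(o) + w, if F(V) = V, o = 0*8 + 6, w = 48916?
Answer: 48922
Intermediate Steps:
o = 6 (o = 0 + 6 = 6)
F(o) + w = 6 + 48916 = 48922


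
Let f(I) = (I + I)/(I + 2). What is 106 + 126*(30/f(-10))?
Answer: 1618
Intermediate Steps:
f(I) = 2*I/(2 + I) (f(I) = (2*I)/(2 + I) = 2*I/(2 + I))
106 + 126*(30/f(-10)) = 106 + 126*(30/((2*(-10)/(2 - 10)))) = 106 + 126*(30/((2*(-10)/(-8)))) = 106 + 126*(30/((2*(-10)*(-⅛)))) = 106 + 126*(30/(5/2)) = 106 + 126*(30*(⅖)) = 106 + 126*12 = 106 + 1512 = 1618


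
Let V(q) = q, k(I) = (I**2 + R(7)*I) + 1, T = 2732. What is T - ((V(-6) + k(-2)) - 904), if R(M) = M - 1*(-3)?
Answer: 3657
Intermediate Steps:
R(M) = 3 + M (R(M) = M + 3 = 3 + M)
k(I) = 1 + I**2 + 10*I (k(I) = (I**2 + (3 + 7)*I) + 1 = (I**2 + 10*I) + 1 = 1 + I**2 + 10*I)
T - ((V(-6) + k(-2)) - 904) = 2732 - ((-6 + (1 + (-2)**2 + 10*(-2))) - 904) = 2732 - ((-6 + (1 + 4 - 20)) - 904) = 2732 - ((-6 - 15) - 904) = 2732 - (-21 - 904) = 2732 - 1*(-925) = 2732 + 925 = 3657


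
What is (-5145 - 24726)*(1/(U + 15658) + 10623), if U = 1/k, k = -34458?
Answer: -171207702964040697/539543363 ≈ -3.1732e+8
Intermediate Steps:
U = -1/34458 (U = 1/(-34458) = -1/34458 ≈ -2.9021e-5)
(-5145 - 24726)*(1/(U + 15658) + 10623) = (-5145 - 24726)*(1/(-1/34458 + 15658) + 10623) = -29871*(1/(539543363/34458) + 10623) = -29871*(34458/539543363 + 10623) = -29871*5731569179607/539543363 = -171207702964040697/539543363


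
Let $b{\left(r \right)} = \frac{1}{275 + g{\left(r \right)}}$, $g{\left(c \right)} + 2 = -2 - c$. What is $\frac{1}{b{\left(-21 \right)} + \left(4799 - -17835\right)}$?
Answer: $\frac{292}{6609129} \approx 4.4181 \cdot 10^{-5}$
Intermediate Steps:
$g{\left(c \right)} = -4 - c$ ($g{\left(c \right)} = -2 - \left(2 + c\right) = -4 - c$)
$b{\left(r \right)} = \frac{1}{271 - r}$ ($b{\left(r \right)} = \frac{1}{275 - \left(4 + r\right)} = \frac{1}{271 - r}$)
$\frac{1}{b{\left(-21 \right)} + \left(4799 - -17835\right)} = \frac{1}{- \frac{1}{-271 - 21} + \left(4799 - -17835\right)} = \frac{1}{- \frac{1}{-292} + \left(4799 + 17835\right)} = \frac{1}{\left(-1\right) \left(- \frac{1}{292}\right) + 22634} = \frac{1}{\frac{1}{292} + 22634} = \frac{1}{\frac{6609129}{292}} = \frac{292}{6609129}$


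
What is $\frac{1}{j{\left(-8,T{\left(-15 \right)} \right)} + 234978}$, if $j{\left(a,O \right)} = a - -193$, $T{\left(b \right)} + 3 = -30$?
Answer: $\frac{1}{235163} \approx 4.2524 \cdot 10^{-6}$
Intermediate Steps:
$T{\left(b \right)} = -33$ ($T{\left(b \right)} = -3 - 30 = -33$)
$j{\left(a,O \right)} = 193 + a$ ($j{\left(a,O \right)} = a + 193 = 193 + a$)
$\frac{1}{j{\left(-8,T{\left(-15 \right)} \right)} + 234978} = \frac{1}{\left(193 - 8\right) + 234978} = \frac{1}{185 + 234978} = \frac{1}{235163}$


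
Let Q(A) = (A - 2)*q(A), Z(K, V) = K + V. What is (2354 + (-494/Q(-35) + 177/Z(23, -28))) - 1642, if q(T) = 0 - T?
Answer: 876691/1295 ≈ 676.98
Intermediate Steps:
q(T) = -T
Q(A) = -A*(-2 + A) (Q(A) = (A - 2)*(-A) = (-2 + A)*(-A) = -A*(-2 + A))
(2354 + (-494/Q(-35) + 177/Z(23, -28))) - 1642 = (2354 + (-494*(-1/(35*(2 - 1*(-35)))) + 177/(23 - 28))) - 1642 = (2354 + (-494*(-1/(35*(2 + 35))) + 177/(-5))) - 1642 = (2354 + (-494/((-35*37)) + 177*(-1/5))) - 1642 = (2354 + (-494/(-1295) - 177/5)) - 1642 = (2354 + (-494*(-1/1295) - 177/5)) - 1642 = (2354 + (494/1295 - 177/5)) - 1642 = (2354 - 45349/1295) - 1642 = 3003081/1295 - 1642 = 876691/1295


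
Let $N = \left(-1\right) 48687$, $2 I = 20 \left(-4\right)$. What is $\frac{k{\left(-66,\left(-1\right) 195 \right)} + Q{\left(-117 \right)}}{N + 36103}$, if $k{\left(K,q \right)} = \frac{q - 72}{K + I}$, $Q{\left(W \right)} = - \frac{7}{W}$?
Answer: $- \frac{31981}{156066768} \approx -0.00020492$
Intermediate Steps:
$I = -40$ ($I = \frac{20 \left(-4\right)}{2} = \frac{1}{2} \left(-80\right) = -40$)
$k{\left(K,q \right)} = \frac{-72 + q}{-40 + K}$ ($k{\left(K,q \right)} = \frac{q - 72}{K - 40} = \frac{-72 + q}{-40 + K}$)
$N = -48687$
$\frac{k{\left(-66,\left(-1\right) 195 \right)} + Q{\left(-117 \right)}}{N + 36103} = \frac{\frac{-72 - 195}{-40 - 66} - \frac{7}{-117}}{-48687 + 36103} = \frac{\frac{-72 - 195}{-106} - - \frac{7}{117}}{-12584} = \left(\left(- \frac{1}{106}\right) \left(-267\right) + \frac{7}{117}\right) \left(- \frac{1}{12584}\right) = \left(\frac{267}{106} + \frac{7}{117}\right) \left(- \frac{1}{12584}\right) = \frac{31981}{12402} \left(- \frac{1}{12584}\right) = - \frac{31981}{156066768}$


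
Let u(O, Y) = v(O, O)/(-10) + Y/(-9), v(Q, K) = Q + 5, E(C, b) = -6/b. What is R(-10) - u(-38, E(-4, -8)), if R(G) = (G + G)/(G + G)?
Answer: -133/60 ≈ -2.2167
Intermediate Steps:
v(Q, K) = 5 + Q
R(G) = 1 (R(G) = (2*G)/((2*G)) = (2*G)*(1/(2*G)) = 1)
u(O, Y) = -½ - Y/9 - O/10 (u(O, Y) = (5 + O)/(-10) + Y/(-9) = (5 + O)*(-⅒) + Y*(-⅑) = (-½ - O/10) - Y/9 = -½ - Y/9 - O/10)
R(-10) - u(-38, E(-4, -8)) = 1 - (-½ - (-2)/(3*(-8)) - ⅒*(-38)) = 1 - (-½ - (-2)*(-1)/(3*8) + 19/5) = 1 - (-½ - ⅑*¾ + 19/5) = 1 - (-½ - 1/12 + 19/5) = 1 - 1*193/60 = 1 - 193/60 = -133/60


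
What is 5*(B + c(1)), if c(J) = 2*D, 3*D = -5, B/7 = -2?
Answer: -260/3 ≈ -86.667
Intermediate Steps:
B = -14 (B = 7*(-2) = -14)
D = -5/3 (D = (⅓)*(-5) = -5/3 ≈ -1.6667)
c(J) = -10/3 (c(J) = 2*(-5/3) = -10/3)
5*(B + c(1)) = 5*(-14 - 10/3) = 5*(-52/3) = -260/3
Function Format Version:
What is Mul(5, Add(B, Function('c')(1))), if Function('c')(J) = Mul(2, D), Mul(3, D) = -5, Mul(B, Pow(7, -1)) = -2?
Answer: Rational(-260, 3) ≈ -86.667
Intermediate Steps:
B = -14 (B = Mul(7, -2) = -14)
D = Rational(-5, 3) (D = Mul(Rational(1, 3), -5) = Rational(-5, 3) ≈ -1.6667)
Function('c')(J) = Rational(-10, 3) (Function('c')(J) = Mul(2, Rational(-5, 3)) = Rational(-10, 3))
Mul(5, Add(B, Function('c')(1))) = Mul(5, Add(-14, Rational(-10, 3))) = Mul(5, Rational(-52, 3)) = Rational(-260, 3)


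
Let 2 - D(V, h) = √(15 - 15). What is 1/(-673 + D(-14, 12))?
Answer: -1/671 ≈ -0.0014903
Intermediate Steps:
D(V, h) = 2 (D(V, h) = 2 - √(15 - 15) = 2 - √0 = 2 - 1*0 = 2 + 0 = 2)
1/(-673 + D(-14, 12)) = 1/(-673 + 2) = 1/(-671) = -1/671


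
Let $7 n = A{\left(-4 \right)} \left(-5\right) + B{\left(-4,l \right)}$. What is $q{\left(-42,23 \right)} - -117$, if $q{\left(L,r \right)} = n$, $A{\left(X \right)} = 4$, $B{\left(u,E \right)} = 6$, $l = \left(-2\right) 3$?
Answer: $115$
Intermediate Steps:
$l = -6$
$n = -2$ ($n = \frac{4 \left(-5\right) + 6}{7} = \frac{-20 + 6}{7} = \frac{1}{7} \left(-14\right) = -2$)
$q{\left(L,r \right)} = -2$
$q{\left(-42,23 \right)} - -117 = -2 - -117 = -2 + 117 = 115$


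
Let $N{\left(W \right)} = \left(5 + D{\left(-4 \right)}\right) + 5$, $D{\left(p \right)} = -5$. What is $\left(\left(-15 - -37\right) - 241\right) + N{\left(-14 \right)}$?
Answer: $-214$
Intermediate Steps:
$N{\left(W \right)} = 5$ ($N{\left(W \right)} = \left(5 - 5\right) + 5 = 0 + 5 = 5$)
$\left(\left(-15 - -37\right) - 241\right) + N{\left(-14 \right)} = \left(\left(-15 - -37\right) - 241\right) + 5 = \left(\left(-15 + 37\right) - 241\right) + 5 = \left(22 - 241\right) + 5 = -219 + 5 = -214$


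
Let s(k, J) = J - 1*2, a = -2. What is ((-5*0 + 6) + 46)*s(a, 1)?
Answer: -52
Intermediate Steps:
s(k, J) = -2 + J (s(k, J) = J - 2 = -2 + J)
((-5*0 + 6) + 46)*s(a, 1) = ((-5*0 + 6) + 46)*(-2 + 1) = ((0 + 6) + 46)*(-1) = (6 + 46)*(-1) = 52*(-1) = -52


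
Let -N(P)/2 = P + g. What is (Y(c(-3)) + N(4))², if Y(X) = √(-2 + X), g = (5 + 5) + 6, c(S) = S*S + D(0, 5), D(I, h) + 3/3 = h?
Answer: (40 - √11)² ≈ 1345.7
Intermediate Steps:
D(I, h) = -1 + h
c(S) = 4 + S² (c(S) = S*S + (-1 + 5) = S² + 4 = 4 + S²)
g = 16 (g = 10 + 6 = 16)
N(P) = -32 - 2*P (N(P) = -2*(P + 16) = -2*(16 + P) = -32 - 2*P)
(Y(c(-3)) + N(4))² = (√(-2 + (4 + (-3)²)) + (-32 - 2*4))² = (√(-2 + (4 + 9)) + (-32 - 8))² = (√(-2 + 13) - 40)² = (√11 - 40)² = (-40 + √11)²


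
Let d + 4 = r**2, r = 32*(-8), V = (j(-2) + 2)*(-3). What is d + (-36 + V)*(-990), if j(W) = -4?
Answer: 95232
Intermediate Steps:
V = 6 (V = (-4 + 2)*(-3) = -2*(-3) = 6)
r = -256
d = 65532 (d = -4 + (-256)**2 = -4 + 65536 = 65532)
d + (-36 + V)*(-990) = 65532 + (-36 + 6)*(-990) = 65532 - 30*(-990) = 65532 + 29700 = 95232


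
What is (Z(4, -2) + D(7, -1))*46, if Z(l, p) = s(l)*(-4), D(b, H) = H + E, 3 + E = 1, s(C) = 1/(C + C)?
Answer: -161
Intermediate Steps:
s(C) = 1/(2*C)
E = -2 (E = -3 + 1 = -2)
D(b, H) = -2 + H (D(b, H) = H - 2 = -2 + H)
Z(l, p) = -2/l (Z(l, p) = (1/(2*l))*(-4) = -2/l)
(Z(4, -2) + D(7, -1))*46 = (-2/4 + (-2 - 1))*46 = (-2*¼ - 3)*46 = (-½ - 3)*46 = -7/2*46 = -161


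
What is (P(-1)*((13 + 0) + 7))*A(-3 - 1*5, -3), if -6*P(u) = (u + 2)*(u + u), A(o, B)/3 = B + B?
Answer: -120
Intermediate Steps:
A(o, B) = 6*B (A(o, B) = 3*(B + B) = 3*(2*B) = 6*B)
P(u) = -u*(2 + u)/3 (P(u) = -(u + 2)*(u + u)/6 = -(2 + u)*2*u/6 = -u*(2 + u)/3)
(P(-1)*((13 + 0) + 7))*A(-3 - 1*5, -3) = ((-1/3*(-1)*(2 - 1))*((13 + 0) + 7))*(6*(-3)) = ((-1/3*(-1)*1)*(13 + 7))*(-18) = ((1/3)*20)*(-18) = (20/3)*(-18) = -120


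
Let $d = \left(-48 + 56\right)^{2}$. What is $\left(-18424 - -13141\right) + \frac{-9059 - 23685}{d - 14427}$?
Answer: $- \frac{75846985}{14363} \approx -5280.7$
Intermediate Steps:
$d = 64$ ($d = 8^{2} = 64$)
$\left(-18424 - -13141\right) + \frac{-9059 - 23685}{d - 14427} = \left(-18424 - -13141\right) + \frac{-9059 - 23685}{64 - 14427} = \left(-18424 + 13141\right) - \frac{32744}{-14363} = -5283 - - \frac{32744}{14363} = -5283 + \frac{32744}{14363} = - \frac{75846985}{14363}$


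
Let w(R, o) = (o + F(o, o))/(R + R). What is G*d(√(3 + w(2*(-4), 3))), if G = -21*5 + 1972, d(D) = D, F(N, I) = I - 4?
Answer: 1867*√46/4 ≈ 3165.7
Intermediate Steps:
F(N, I) = -4 + I
w(R, o) = (-4 + 2*o)/(2*R) (w(R, o) = (o + (-4 + o))/(R + R) = (-4 + 2*o)/((2*R)) = (-4 + 2*o)*(1/(2*R)) = (-4 + 2*o)/(2*R))
G = 1867 (G = -105 + 1972 = 1867)
G*d(√(3 + w(2*(-4), 3))) = 1867*√(3 + (-2 + 3)/((2*(-4)))) = 1867*√(3 + 1/(-8)) = 1867*√(3 - ⅛*1) = 1867*√(3 - ⅛) = 1867*√(23/8) = 1867*(√46/4) = 1867*√46/4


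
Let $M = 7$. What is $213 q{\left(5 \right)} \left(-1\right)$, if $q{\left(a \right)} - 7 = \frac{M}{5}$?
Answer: $- \frac{8946}{5} \approx -1789.2$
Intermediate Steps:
$q{\left(a \right)} = \frac{42}{5}$ ($q{\left(a \right)} = 7 + \frac{7}{5} = \frac{42}{5}$)
$213 q{\left(5 \right)} \left(-1\right) = 213 \cdot \frac{42}{5} \left(-1\right) = 213 \left(- \frac{42}{5}\right) = - \frac{8946}{5}$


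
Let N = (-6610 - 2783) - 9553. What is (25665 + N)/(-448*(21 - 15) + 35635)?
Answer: 6719/32947 ≈ 0.20393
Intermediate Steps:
N = -18946 (N = -9393 - 9553 = -18946)
(25665 + N)/(-448*(21 - 15) + 35635) = (25665 - 18946)/(-448*(21 - 15) + 35635) = 6719/(-448*6 + 35635) = 6719/(-2688 + 35635) = 6719/32947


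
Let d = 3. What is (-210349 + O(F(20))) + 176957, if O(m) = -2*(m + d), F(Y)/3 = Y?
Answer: -33518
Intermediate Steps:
F(Y) = 3*Y
O(m) = -6 - 2*m (O(m) = -2*(m + 3) = -2*(3 + m) = -6 - 2*m)
(-210349 + O(F(20))) + 176957 = (-210349 + (-6 - 6*20)) + 176957 = (-210349 + (-6 - 2*60)) + 176957 = (-210349 + (-6 - 120)) + 176957 = (-210349 - 126) + 176957 = -210475 + 176957 = -33518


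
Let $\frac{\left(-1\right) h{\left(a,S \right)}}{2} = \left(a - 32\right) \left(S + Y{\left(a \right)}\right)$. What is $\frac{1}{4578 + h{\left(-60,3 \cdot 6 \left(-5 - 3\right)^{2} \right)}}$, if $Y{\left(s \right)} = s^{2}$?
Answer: $\frac{1}{878946} \approx 1.1377 \cdot 10^{-6}$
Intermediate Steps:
$h{\left(a,S \right)} = - 2 \left(-32 + a\right) \left(S + a^{2}\right)$ ($h{\left(a,S \right)} = - 2 \left(a - 32\right) \left(S + a^{2}\right) = - 2 \left(-32 + a\right) \left(S + a^{2}\right)$)
$\frac{1}{4578 + h{\left(-60,3 \cdot 6 \left(-5 - 3\right)^{2} \right)}} = \frac{1}{4578 + \left(- 2 \left(-60\right)^{3} + 64 \cdot 3 \cdot 6 \left(-5 - 3\right)^{2} + 64 \left(-60\right)^{2} - 2 \cdot 3 \cdot 6 \left(-5 - 3\right)^{2} \left(-60\right)\right)} = \frac{1}{4578 + \left(\left(-2\right) \left(-216000\right) + 64 \cdot 18 \left(-8\right)^{2} + 64 \cdot 3600 - 2 \cdot 18 \left(-8\right)^{2} \left(-60\right)\right)} = \frac{1}{4578 + \left(432000 + 64 \cdot 18 \cdot 64 + 230400 - 2 \cdot 18 \cdot 64 \left(-60\right)\right)} = \frac{1}{4578 + \left(432000 + 64 \cdot 1152 + 230400 - 2304 \left(-60\right)\right)} = \frac{1}{4578 + \left(432000 + 73728 + 230400 + 138240\right)} = \frac{1}{4578 + 874368} = \frac{1}{878946}$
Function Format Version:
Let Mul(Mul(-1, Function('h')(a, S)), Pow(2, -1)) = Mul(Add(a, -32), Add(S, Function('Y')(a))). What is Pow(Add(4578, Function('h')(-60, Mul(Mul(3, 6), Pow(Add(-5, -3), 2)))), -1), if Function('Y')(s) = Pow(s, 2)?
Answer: Rational(1, 878946) ≈ 1.1377e-6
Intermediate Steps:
Function('h')(a, S) = Mul(-2, Add(-32, a), Add(S, Pow(a, 2))) (Function('h')(a, S) = Mul(-2, Mul(Add(a, -32), Add(S, Pow(a, 2)))) = Mul(-2, Mul(Add(-32, a), Add(S, Pow(a, 2)))) = Mul(-2, Add(-32, a), Add(S, Pow(a, 2))))
Pow(Add(4578, Function('h')(-60, Mul(Mul(3, 6), Pow(Add(-5, -3), 2)))), -1) = Pow(Add(4578, Add(Mul(-2, Pow(-60, 3)), Mul(64, Mul(Mul(3, 6), Pow(Add(-5, -3), 2))), Mul(64, Pow(-60, 2)), Mul(-2, Mul(Mul(3, 6), Pow(Add(-5, -3), 2)), -60))), -1) = Pow(Add(4578, Add(Mul(-2, -216000), Mul(64, Mul(18, Pow(-8, 2))), Mul(64, 3600), Mul(-2, Mul(18, Pow(-8, 2)), -60))), -1) = Pow(Add(4578, Add(432000, Mul(64, Mul(18, 64)), 230400, Mul(-2, Mul(18, 64), -60))), -1) = Pow(Add(4578, Add(432000, Mul(64, 1152), 230400, Mul(-2, 1152, -60))), -1) = Pow(Add(4578, Add(432000, 73728, 230400, 138240)), -1) = Pow(Add(4578, 874368), -1) = Pow(878946, -1) = Rational(1, 878946)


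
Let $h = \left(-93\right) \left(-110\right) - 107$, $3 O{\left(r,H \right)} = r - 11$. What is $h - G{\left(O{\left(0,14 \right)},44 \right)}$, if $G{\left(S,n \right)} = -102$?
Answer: $10225$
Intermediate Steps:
$O{\left(r,H \right)} = - \frac{11}{3} + \frac{r}{3}$ ($O{\left(r,H \right)} = \frac{r - 11}{3} = \frac{-11 + r}{3} = - \frac{11}{3} + \frac{r}{3}$)
$h = 10123$ ($h = 10230 - 107 = 10123$)
$h - G{\left(O{\left(0,14 \right)},44 \right)} = 10123 - -102 = 10123 + 102 = 10225$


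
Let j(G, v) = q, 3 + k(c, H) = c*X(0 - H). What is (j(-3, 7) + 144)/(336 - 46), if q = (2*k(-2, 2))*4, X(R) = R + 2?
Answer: 12/29 ≈ 0.41379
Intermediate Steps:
X(R) = 2 + R
k(c, H) = -3 + c*(2 - H) (k(c, H) = -3 + c*(2 + (0 - H)) = -3 + c*(2 - H))
q = -24 (q = (2*(-3 - 1*(-2)*(-2 + 2)))*4 = (2*(-3 - 1*(-2)*0))*4 = (2*(-3 + 0))*4 = (2*(-3))*4 = -6*4 = -24)
j(G, v) = -24
(j(-3, 7) + 144)/(336 - 46) = (-24 + 144)/(336 - 46) = 120/290 = 120*(1/290) = 12/29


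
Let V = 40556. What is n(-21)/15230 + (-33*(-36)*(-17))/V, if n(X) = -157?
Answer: -78488093/154416970 ≈ -0.50829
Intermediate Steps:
n(-21)/15230 + (-33*(-36)*(-17))/V = -157/15230 + (-33*(-36)*(-17))/40556 = -157*1/15230 + (1188*(-17))*(1/40556) = -157/15230 - 20196*1/40556 = -157/15230 - 5049/10139 = -78488093/154416970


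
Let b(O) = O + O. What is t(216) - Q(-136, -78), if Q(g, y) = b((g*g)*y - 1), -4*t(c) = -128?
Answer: 2885410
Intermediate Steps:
t(c) = 32 (t(c) = -1/4*(-128) = 32)
b(O) = 2*O
Q(g, y) = -2 + 2*y*g**2 (Q(g, y) = 2*((g*g)*y - 1) = 2*(g**2*y - 1) = 2*(y*g**2 - 1) = 2*(-1 + y*g**2) = -2 + 2*y*g**2)
t(216) - Q(-136, -78) = 32 - (-2 + 2*(-78)*(-136)**2) = 32 - (-2 + 2*(-78)*18496) = 32 - (-2 - 2885376) = 32 - 1*(-2885378) = 32 + 2885378 = 2885410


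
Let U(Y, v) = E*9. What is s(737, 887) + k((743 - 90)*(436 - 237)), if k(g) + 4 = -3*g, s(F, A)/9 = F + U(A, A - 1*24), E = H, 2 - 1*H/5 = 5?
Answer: -384427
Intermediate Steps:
H = -15 (H = 10 - 5*5 = 10 - 25 = -15)
E = -15
U(Y, v) = -135 (U(Y, v) = -15*9 = -135)
s(F, A) = -1215 + 9*F (s(F, A) = 9*(F - 135) = 9*(-135 + F) = -1215 + 9*F)
k(g) = -4 - 3*g
s(737, 887) + k((743 - 90)*(436 - 237)) = (-1215 + 9*737) + (-4 - 3*(743 - 90)*(436 - 237)) = (-1215 + 6633) + (-4 - 1959*199) = 5418 + (-4 - 3*129947) = 5418 + (-4 - 389841) = 5418 - 389845 = -384427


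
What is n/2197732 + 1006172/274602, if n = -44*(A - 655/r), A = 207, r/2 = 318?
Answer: 19511135304589/5330930823532 ≈ 3.6600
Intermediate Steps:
r = 636 (r = 2*318 = 636)
n = -1440967/159 (n = -44*(207 - 655/636) = -44*130997/636 = -1440967/159 ≈ -9062.7)
n/2197732 + 1006172/274602 = -1440967/159/2197732 + 1006172/274602 = -1440967/159*1/2197732 + 1006172*(1/274602) = -1440967/349439388 + 503086/137301 = 19511135304589/5330930823532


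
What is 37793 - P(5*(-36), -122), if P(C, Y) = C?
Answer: 37973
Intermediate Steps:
37793 - P(5*(-36), -122) = 37793 - 5*(-36) = 37793 - 1*(-180) = 37793 + 180 = 37973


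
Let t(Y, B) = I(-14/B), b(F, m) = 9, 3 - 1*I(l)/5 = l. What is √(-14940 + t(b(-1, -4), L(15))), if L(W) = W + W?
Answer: 4*I*√8394/3 ≈ 122.16*I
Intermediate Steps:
I(l) = 15 - 5*l
L(W) = 2*W
t(Y, B) = 15 + 70/B (t(Y, B) = 15 - (-70)/B = 15 + 70/B)
√(-14940 + t(b(-1, -4), L(15))) = √(-14940 + (15 + 70/((2*15)))) = √(-14940 + (15 + 70/30)) = √(-14940 + (15 + 70*(1/30))) = √(-14940 + (15 + 7/3)) = √(-14940 + 52/3) = √(-44768/3) = 4*I*√8394/3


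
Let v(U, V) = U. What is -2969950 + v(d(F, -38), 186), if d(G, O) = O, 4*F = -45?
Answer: -2969988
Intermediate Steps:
F = -45/4 (F = (¼)*(-45) = -45/4 ≈ -11.250)
-2969950 + v(d(F, -38), 186) = -2969950 - 38 = -2969988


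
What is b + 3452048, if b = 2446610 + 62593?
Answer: 5961251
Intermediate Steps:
b = 2509203
b + 3452048 = 2509203 + 3452048 = 5961251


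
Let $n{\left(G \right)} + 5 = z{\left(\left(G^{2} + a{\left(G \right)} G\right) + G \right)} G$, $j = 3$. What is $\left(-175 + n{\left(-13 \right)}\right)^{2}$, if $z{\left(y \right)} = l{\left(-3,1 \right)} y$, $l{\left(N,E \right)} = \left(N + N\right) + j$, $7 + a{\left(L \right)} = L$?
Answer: $257409936$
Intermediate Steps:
$a{\left(L \right)} = -7 + L$
$l{\left(N,E \right)} = 3 + 2 N$ ($l{\left(N,E \right)} = \left(N + N\right) + 3 = 2 N + 3 = 3 + 2 N$)
$z{\left(y \right)} = - 3 y$ ($z{\left(y \right)} = \left(3 + 2 \left(-3\right)\right) y = \left(3 - 6\right) y = - 3 y$)
$n{\left(G \right)} = -5 + G \left(- 3 G - 3 G^{2} - 3 G \left(-7 + G\right)\right)$ ($n{\left(G \right)} = -5 + - 3 \left(\left(G^{2} + \left(-7 + G\right) G\right) + G\right) G = -5 + - 3 \left(\left(G^{2} + G \left(-7 + G\right)\right) + G\right) G = -5 + - 3 \left(G + G^{2} + G \left(-7 + G\right)\right) G = -5 + \left(- 3 G - 3 G^{2} - 3 G \left(-7 + G\right)\right) G = -5 + G \left(- 3 G - 3 G^{2} - 3 G \left(-7 + G\right)\right)$)
$\left(-175 + n{\left(-13 \right)}\right)^{2} = \left(-175 - \left(5 - 6 \left(-13\right)^{2} \left(3 - -13\right)\right)\right)^{2} = \left(-175 - \left(5 - 1014 \left(3 + 13\right)\right)\right)^{2} = \left(-175 - \left(5 - 16224\right)\right)^{2} = \left(-175 + \left(-5 + 16224\right)\right)^{2} = \left(-175 + 16219\right)^{2} = 16044^{2} = 257409936$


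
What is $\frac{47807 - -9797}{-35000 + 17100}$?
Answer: $- \frac{14401}{4475} \approx -3.2181$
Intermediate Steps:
$\frac{47807 - -9797}{-35000 + 17100} = \frac{47807 + \left(-1069 + 10866\right)}{-17900} = \left(47807 + 9797\right) \left(- \frac{1}{17900}\right) = 57604 \left(- \frac{1}{17900}\right) = - \frac{14401}{4475}$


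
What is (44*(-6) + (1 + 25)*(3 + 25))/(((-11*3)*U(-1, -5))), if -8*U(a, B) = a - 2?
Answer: -3712/99 ≈ -37.495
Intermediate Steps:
U(a, B) = ¼ - a/8 (U(a, B) = -(a - 2)/8 = -(-2 + a)/8 = ¼ - a/8)
(44*(-6) + (1 + 25)*(3 + 25))/(((-11*3)*U(-1, -5))) = (44*(-6) + (1 + 25)*(3 + 25))/(((-11*3)*(¼ - ⅛*(-1)))) = (-264 + 26*28)/((-33*(¼ + ⅛))) = (-264 + 728)/((-33*3/8)) = 464/(-99/8) = 464*(-8/99) = -3712/99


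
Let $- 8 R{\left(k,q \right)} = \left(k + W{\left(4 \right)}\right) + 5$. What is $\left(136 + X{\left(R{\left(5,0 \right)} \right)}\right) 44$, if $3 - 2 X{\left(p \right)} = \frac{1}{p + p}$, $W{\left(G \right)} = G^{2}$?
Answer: $\frac{78694}{13} \approx 6053.4$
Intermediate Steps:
$R{\left(k,q \right)} = - \frac{21}{8} - \frac{k}{8}$ ($R{\left(k,q \right)} = - \frac{\left(k + 4^{2}\right) + 5}{8} = - \frac{\left(k + 16\right) + 5}{8} = - \frac{\left(16 + k\right) + 5}{8} = - \frac{21 + k}{8} = - \frac{21}{8} - \frac{k}{8}$)
$X{\left(p \right)} = \frac{3}{2} - \frac{1}{4 p}$ ($X{\left(p \right)} = \frac{3}{2} - \frac{1}{2 \left(p + p\right)} = \frac{3}{2} - \frac{1}{2 \cdot 2 p} = \frac{3}{2} - \frac{\frac{1}{2} \frac{1}{p}}{2} = \frac{3}{2} - \frac{1}{4 p}$)
$\left(136 + X{\left(R{\left(5,0 \right)} \right)}\right) 44 = \left(136 + \frac{-1 + 6 \left(- \frac{21}{8} - \frac{5}{8}\right)}{4 \left(- \frac{21}{8} - \frac{5}{8}\right)}\right) 44 = \left(136 + \frac{-1 + 6 \left(- \frac{13}{4}\right)}{4 \left(- \frac{13}{4}\right)}\right) 44 = \left(136 + \frac{1}{4} \left(- \frac{4}{13}\right) \left(-1 - \frac{39}{2}\right)\right) 44 = \left(136 + \frac{1}{4} \left(- \frac{4}{13}\right) \left(- \frac{41}{2}\right)\right) 44 = \left(136 + \frac{41}{26}\right) 44 = \frac{3577}{26} \cdot 44 = \frac{78694}{13}$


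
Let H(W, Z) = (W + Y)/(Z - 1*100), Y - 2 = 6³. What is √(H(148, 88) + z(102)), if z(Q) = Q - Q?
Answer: I*√122/2 ≈ 5.5227*I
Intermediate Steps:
Y = 218 (Y = 2 + 6³ = 2 + 216 = 218)
H(W, Z) = (218 + W)/(-100 + Z) (H(W, Z) = (W + 218)/(Z - 1*100) = (218 + W)/(Z - 100) = (218 + W)/(-100 + Z))
z(Q) = 0
√(H(148, 88) + z(102)) = √((218 + 148)/(-100 + 88) + 0) = √(366/(-12) + 0) = √(-1/12*366 + 0) = √(-61/2 + 0) = √(-61/2) = I*√122/2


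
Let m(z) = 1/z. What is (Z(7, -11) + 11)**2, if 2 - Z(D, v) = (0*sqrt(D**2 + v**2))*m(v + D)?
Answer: 169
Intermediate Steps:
m(z) = 1/z
Z(D, v) = 2 (Z(D, v) = 2 - 0*sqrt(D**2 + v**2)/(v + D) = 2 - 0/(D + v) = 2 - 1*0 = 2 + 0 = 2)
(Z(7, -11) + 11)**2 = (2 + 11)**2 = 13**2 = 169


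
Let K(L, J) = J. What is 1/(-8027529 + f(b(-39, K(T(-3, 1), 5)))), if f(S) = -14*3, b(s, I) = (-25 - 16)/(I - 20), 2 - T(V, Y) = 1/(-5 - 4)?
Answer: -1/8027571 ≈ -1.2457e-7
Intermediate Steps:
T(V, Y) = 19/9 (T(V, Y) = 2 - 1/(-5 - 4) = 2 - 1/(-9) = 2 - 1*(-⅑) = 2 + ⅑ = 19/9)
b(s, I) = -41/(-20 + I)
f(S) = -42
1/(-8027529 + f(b(-39, K(T(-3, 1), 5)))) = 1/(-8027529 - 42) = 1/(-8027571) = -1/8027571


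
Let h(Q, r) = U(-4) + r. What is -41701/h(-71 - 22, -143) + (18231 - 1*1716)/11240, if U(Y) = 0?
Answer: 8565107/29224 ≈ 293.08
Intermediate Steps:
h(Q, r) = r (h(Q, r) = 0 + r = r)
-41701/h(-71 - 22, -143) + (18231 - 1*1716)/11240 = -41701/(-143) + (18231 - 1*1716)/11240 = -41701*(-1/143) + (18231 - 1716)*(1/11240) = 3791/13 + 16515*(1/11240) = 3791/13 + 3303/2248 = 8565107/29224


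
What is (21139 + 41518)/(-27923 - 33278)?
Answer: -8951/8743 ≈ -1.0238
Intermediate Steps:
(21139 + 41518)/(-27923 - 33278) = 62657/(-61201) = 62657*(-1/61201) = -8951/8743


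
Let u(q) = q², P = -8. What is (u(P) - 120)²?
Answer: 3136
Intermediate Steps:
(u(P) - 120)² = ((-8)² - 120)² = (64 - 120)² = (-56)² = 3136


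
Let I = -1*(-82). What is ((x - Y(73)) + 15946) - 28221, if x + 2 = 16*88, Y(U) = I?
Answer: -10951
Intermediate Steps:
I = 82
Y(U) = 82
x = 1406 (x = -2 + 16*88 = -2 + 1408 = 1406)
((x - Y(73)) + 15946) - 28221 = ((1406 - 1*82) + 15946) - 28221 = ((1406 - 82) + 15946) - 28221 = (1324 + 15946) - 28221 = 17270 - 28221 = -10951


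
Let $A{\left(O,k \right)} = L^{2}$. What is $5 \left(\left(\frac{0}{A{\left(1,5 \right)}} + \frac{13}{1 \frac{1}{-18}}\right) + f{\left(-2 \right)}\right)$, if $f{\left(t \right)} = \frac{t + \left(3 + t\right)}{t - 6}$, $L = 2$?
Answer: $- \frac{9355}{8} \approx -1169.4$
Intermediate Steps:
$A{\left(O,k \right)} = 4$ ($A{\left(O,k \right)} = 2^{2} = 4$)
$f{\left(t \right)} = \frac{3 + 2 t}{-6 + t}$
$5 \left(\left(\frac{0}{A{\left(1,5 \right)}} + \frac{13}{1 \frac{1}{-18}}\right) + f{\left(-2 \right)}\right) = 5 \left(\left(\frac{0}{4} + \frac{13}{1 \frac{1}{-18}}\right) + \frac{3 + 2 \left(-2\right)}{-6 - 2}\right) = 5 \left(\left(0 \cdot \frac{1}{4} + \frac{13}{1 \left(- \frac{1}{18}\right)}\right) + \frac{3 - 4}{-8}\right) = 5 \left(\left(0 + \frac{13}{- \frac{1}{18}}\right) - - \frac{1}{8}\right) = 5 \left(\left(0 + 13 \left(-18\right)\right) + \frac{1}{8}\right) = 5 \left(\left(0 - 234\right) + \frac{1}{8}\right) = 5 \left(-234 + \frac{1}{8}\right) = 5 \left(- \frac{1871}{8}\right) = - \frac{9355}{8}$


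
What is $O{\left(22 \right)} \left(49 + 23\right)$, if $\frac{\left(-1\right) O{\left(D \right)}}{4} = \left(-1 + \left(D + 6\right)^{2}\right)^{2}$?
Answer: $-176569632$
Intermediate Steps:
$O{\left(D \right)} = - 4 \left(-1 + \left(6 + D\right)^{2}\right)^{2}$ ($O{\left(D \right)} = - 4 \left(-1 + \left(D + 6\right)^{2}\right)^{2} = - 4 \left(-1 + \left(6 + D\right)^{2}\right)^{2}$)
$O{\left(22 \right)} \left(49 + 23\right) = - 4 \left(-1 + \left(6 + 22\right)^{2}\right)^{2} \left(49 + 23\right) = - 4 \left(-1 + 28^{2}\right)^{2} \cdot 72 = - 4 \left(-1 + 784\right)^{2} \cdot 72 = - 4 \cdot 783^{2} \cdot 72 = \left(-4\right) 613089 \cdot 72 = \left(-2452356\right) 72 = -176569632$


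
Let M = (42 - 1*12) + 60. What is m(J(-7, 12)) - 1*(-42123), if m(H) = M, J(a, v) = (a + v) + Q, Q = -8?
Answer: 42213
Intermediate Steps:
J(a, v) = -8 + a + v (J(a, v) = (a + v) - 8 = -8 + a + v)
M = 90 (M = (42 - 12) + 60 = 30 + 60 = 90)
m(H) = 90
m(J(-7, 12)) - 1*(-42123) = 90 - 1*(-42123) = 90 + 42123 = 42213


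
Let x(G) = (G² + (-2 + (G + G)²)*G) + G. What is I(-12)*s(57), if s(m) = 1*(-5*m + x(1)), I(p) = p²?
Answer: -40464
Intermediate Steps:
x(G) = G + G² + G*(-2 + 4*G²) (x(G) = (G² + (-2 + (2*G)²)*G) + G = (G² + (-2 + 4*G²)*G) + G = (G² + G*(-2 + 4*G²)) + G = G + G² + G*(-2 + 4*G²))
s(m) = 4 - 5*m (s(m) = 1*(-5*m + 1*(-1 + 1 + 4*1²)) = 1*(-5*m + 1*(-1 + 1 + 4*1)) = 1*(-5*m + 1*(-1 + 1 + 4)) = 1*(-5*m + 1*4) = 1*(-5*m + 4) = 1*(4 - 5*m) = 4 - 5*m)
I(-12)*s(57) = (-12)²*(4 - 5*57) = 144*(4 - 285) = 144*(-281) = -40464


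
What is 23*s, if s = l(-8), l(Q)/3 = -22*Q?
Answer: 12144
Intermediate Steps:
l(Q) = -66*Q (l(Q) = 3*(-22*Q) = -66*Q)
s = 528 (s = -66*(-8) = 528)
23*s = 23*528 = 12144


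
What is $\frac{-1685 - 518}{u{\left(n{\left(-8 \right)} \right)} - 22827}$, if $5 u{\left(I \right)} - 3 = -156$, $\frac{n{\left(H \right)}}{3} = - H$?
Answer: $\frac{11015}{114288} \approx 0.096379$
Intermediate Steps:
$n{\left(H \right)} = - 3 H$ ($n{\left(H \right)} = 3 \left(- H\right) = - 3 H$)
$u{\left(I \right)} = - \frac{153}{5}$ ($u{\left(I \right)} = \frac{3}{5} + \frac{1}{5} \left(-156\right) = \frac{3}{5} - \frac{156}{5} = - \frac{153}{5}$)
$\frac{-1685 - 518}{u{\left(n{\left(-8 \right)} \right)} - 22827} = \frac{-1685 - 518}{- \frac{153}{5} - 22827} = - \frac{2203}{- \frac{114288}{5}} = \left(-2203\right) \left(- \frac{5}{114288}\right) = \frac{11015}{114288}$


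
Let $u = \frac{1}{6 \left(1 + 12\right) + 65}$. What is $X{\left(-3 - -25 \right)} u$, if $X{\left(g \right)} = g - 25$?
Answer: $- \frac{3}{143} \approx -0.020979$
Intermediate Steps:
$X{\left(g \right)} = -25 + g$
$u = \frac{1}{143}$ ($u = \frac{1}{6 \cdot 13 + 65} = \frac{1}{78 + 65} = \frac{1}{143} \approx 0.006993$)
$X{\left(-3 - -25 \right)} u = \left(-25 - -22\right) \frac{1}{143} = \left(-25 + \left(-3 + 25\right)\right) \frac{1}{143} = \left(-25 + 22\right) \frac{1}{143} = \left(-3\right) \frac{1}{143} = - \frac{3}{143}$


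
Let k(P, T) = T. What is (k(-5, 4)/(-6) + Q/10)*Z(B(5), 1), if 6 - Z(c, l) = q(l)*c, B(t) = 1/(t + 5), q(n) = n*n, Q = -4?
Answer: -472/75 ≈ -6.2933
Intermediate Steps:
q(n) = n²
B(t) = 1/(5 + t)
Z(c, l) = 6 - c*l² (Z(c, l) = 6 - l²*c = 6 - c*l²)
(k(-5, 4)/(-6) + Q/10)*Z(B(5), 1) = (4/(-6) - 4/10)*(6 - 1*1²/(5 + 5)) = (4*(-⅙) - 4*⅒)*(6 - 1*1/10) = (-⅔ - ⅖)*(6 - 1*⅒*1) = -16*(6 - ⅒)/15 = -16/15*59/10 = -472/75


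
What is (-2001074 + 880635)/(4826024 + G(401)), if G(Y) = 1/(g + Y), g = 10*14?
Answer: -606157499/2610878985 ≈ -0.23217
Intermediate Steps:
g = 140
G(Y) = 1/(140 + Y)
(-2001074 + 880635)/(4826024 + G(401)) = (-2001074 + 880635)/(4826024 + 1/(140 + 401)) = -1120439/(4826024 + 1/541) = -1120439/2610878985/541 = -1120439*541/2610878985 = -606157499/2610878985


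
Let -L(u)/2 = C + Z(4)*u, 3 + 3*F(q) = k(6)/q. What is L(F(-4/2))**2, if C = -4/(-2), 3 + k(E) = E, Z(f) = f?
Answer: 64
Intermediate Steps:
k(E) = -3 + E
C = 2 (C = -4*(-1/2) = 2)
F(q) = -1 + 1/q (F(q) = -1 + ((-3 + 6)/q)/3 = -1 + (3/q)/3 = -1 + 1/q)
L(u) = -4 - 8*u (L(u) = -2*(2 + 4*u) = -4 - 8*u)
L(F(-4/2))**2 = (-4 - 8*(1 - (-4)/2)/((-4/2)))**2 = (-4 - 8*(1 - (-4)/2)/((-4*1/2)))**2 = (-4 - 8*(1 - 1*(-2))/(-2))**2 = (-4 - (-4)*(1 + 2))**2 = (-4 - (-4)*3)**2 = (-4 - 8*(-3/2))**2 = (-4 + 12)**2 = 8**2 = 64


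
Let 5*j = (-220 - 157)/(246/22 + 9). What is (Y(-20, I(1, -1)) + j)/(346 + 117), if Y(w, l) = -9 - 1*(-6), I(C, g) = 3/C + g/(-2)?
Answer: -7477/513930 ≈ -0.014549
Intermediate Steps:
I(C, g) = 3/C - g/2 (I(C, g) = 3/C + g*(-½) = 3/C - g/2)
Y(w, l) = -3 (Y(w, l) = -9 + 6 = -3)
j = -4147/1110 (j = ((-220 - 157)/(246/22 + 9))/5 = (-377/(246*(1/22) + 9))/5 = (-377/(123/11 + 9))/5 = (-377/222/11)/5 = (-377*11/222)/5 = (⅕)*(-4147/222) = -4147/1110 ≈ -3.7360)
(Y(-20, I(1, -1)) + j)/(346 + 117) = (-3 - 4147/1110)/(346 + 117) = -7477/1110/463 = -7477/1110*1/463 = -7477/513930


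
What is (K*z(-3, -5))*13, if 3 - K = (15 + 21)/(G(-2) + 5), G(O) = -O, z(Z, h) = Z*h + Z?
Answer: -2340/7 ≈ -334.29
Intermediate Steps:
z(Z, h) = Z + Z*h
K = -15/7 (K = 3 - (15 + 21)/(-1*(-2) + 5) = 3 - 36/(2 + 5) = 3 - 36/7 = -15/7 ≈ -2.1429)
(K*z(-3, -5))*13 = -(-45)*(1 - 5)/7*13 = -(-45)*(-4)/7*13 = -15/7*12*13 = -180/7*13 = -2340/7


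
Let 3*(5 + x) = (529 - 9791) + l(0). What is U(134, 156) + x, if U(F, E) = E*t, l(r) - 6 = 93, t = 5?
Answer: -6838/3 ≈ -2279.3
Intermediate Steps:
l(r) = 99 (l(r) = 6 + 93 = 99)
U(F, E) = 5*E (U(F, E) = E*5 = 5*E)
x = -9178/3 (x = -5 + ((529 - 9791) + 99)/3 = -5 + (-9262 + 99)/3 = -5 + (1/3)*(-9163) = -5 - 9163/3 = -9178/3 ≈ -3059.3)
U(134, 156) + x = 5*156 - 9178/3 = 780 - 9178/3 = -6838/3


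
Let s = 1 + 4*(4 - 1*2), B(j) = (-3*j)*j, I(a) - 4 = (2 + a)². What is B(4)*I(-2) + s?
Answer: -183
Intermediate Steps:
I(a) = 4 + (2 + a)²
B(j) = -3*j²
s = 9 (s = 1 + 4*(4 - 2) = 1 + 4*2 = 1 + 8 = 9)
B(4)*I(-2) + s = (-3*4²)*(4 + (2 - 2)²) + 9 = (-3*16)*(4 + 0²) + 9 = -48*(4 + 0) + 9 = -48*4 + 9 = -192 + 9 = -183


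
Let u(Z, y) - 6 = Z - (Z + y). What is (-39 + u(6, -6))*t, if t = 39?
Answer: -1053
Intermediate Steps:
u(Z, y) = 6 - y (u(Z, y) = 6 + (Z - (Z + y)) = 6 + (Z + (-Z - y)) = 6 - y)
(-39 + u(6, -6))*t = (-39 + (6 - 1*(-6)))*39 = (-39 + (6 + 6))*39 = (-39 + 12)*39 = -27*39 = -1053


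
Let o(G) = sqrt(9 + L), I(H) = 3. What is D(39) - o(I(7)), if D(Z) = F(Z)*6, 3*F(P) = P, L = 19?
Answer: 78 - 2*sqrt(7) ≈ 72.708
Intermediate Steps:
F(P) = P/3
D(Z) = 2*Z (D(Z) = (Z/3)*6 = 2*Z)
o(G) = 2*sqrt(7) (o(G) = sqrt(9 + 19) = sqrt(28) = 2*sqrt(7))
D(39) - o(I(7)) = 2*39 - 2*sqrt(7) = 78 - 2*sqrt(7)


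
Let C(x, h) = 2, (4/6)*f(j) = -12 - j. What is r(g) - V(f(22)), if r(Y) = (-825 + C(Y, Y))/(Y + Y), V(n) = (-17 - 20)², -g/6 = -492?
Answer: -8083399/5904 ≈ -1369.1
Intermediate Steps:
f(j) = -18 - 3*j/2 (f(j) = 3*(-12 - j)/2 = -18 - 3*j/2)
g = 2952 (g = -6*(-492) = 2952)
V(n) = 1369 (V(n) = (-37)² = 1369)
r(Y) = -823/(2*Y) (r(Y) = (-825 + 2)/(Y + Y) = -823*1/(2*Y) = -823/(2*Y))
r(g) - V(f(22)) = -823/2/2952 - 1*1369 = -823/2*1/2952 - 1369 = -823/5904 - 1369 = -8083399/5904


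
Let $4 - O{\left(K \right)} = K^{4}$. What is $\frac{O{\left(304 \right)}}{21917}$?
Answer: $- \frac{1220102436}{3131} \approx -3.8968 \cdot 10^{5}$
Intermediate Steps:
$O{\left(K \right)} = 4 - K^{4}$
$\frac{O{\left(304 \right)}}{21917} = \frac{4 - 304^{4}}{21917} = \left(4 - 8540717056\right) \frac{1}{21917} = \left(-8540717052\right) \frac{1}{21917} = - \frac{1220102436}{3131}$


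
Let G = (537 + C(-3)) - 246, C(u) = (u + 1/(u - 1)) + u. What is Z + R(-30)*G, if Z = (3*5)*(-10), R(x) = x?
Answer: -17385/2 ≈ -8692.5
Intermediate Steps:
Z = -150 (Z = 15*(-10) = -150)
C(u) = 1/(-1 + u) + 2*u (C(u) = (u + 1/(-1 + u)) + u = 1/(-1 + u) + 2*u)
G = 1139/4 (G = (537 + (1 - 2*(-3) + 2*(-3)²)/(-1 - 3)) - 246 = (537 + (1 + 6 + 2*9)/(-4)) - 246 = (537 - (1 + 6 + 18)/4) - 246 = (537 - ¼*25) - 246 = (537 - 25/4) - 246 = 2123/4 - 246 = 1139/4 ≈ 284.75)
Z + R(-30)*G = -150 - 30*1139/4 = -150 - 17085/2 = -17385/2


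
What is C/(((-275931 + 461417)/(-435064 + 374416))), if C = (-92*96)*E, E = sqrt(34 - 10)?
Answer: 76520448*sqrt(6)/13249 ≈ 14147.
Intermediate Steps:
E = 2*sqrt(6) (E = sqrt(24) = 2*sqrt(6) ≈ 4.8990)
C = -17664*sqrt(6) (C = (-92*96)*(2*sqrt(6)) = -17664*sqrt(6) ≈ -43268.)
C/(((-275931 + 461417)/(-435064 + 374416))) = (-17664*sqrt(6))/(((-275931 + 461417)/(-435064 + 374416))) = (-17664*sqrt(6))/((185486/(-60648))) = (-17664*sqrt(6))/((185486*(-1/60648))) = (-17664*sqrt(6))/(-13249/4332) = -17664*sqrt(6)*(-4332/13249) = 76520448*sqrt(6)/13249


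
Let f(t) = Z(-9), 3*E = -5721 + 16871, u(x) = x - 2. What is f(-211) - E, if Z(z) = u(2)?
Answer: -11150/3 ≈ -3716.7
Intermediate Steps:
u(x) = -2 + x
Z(z) = 0 (Z(z) = -2 + 2 = 0)
E = 11150/3 (E = (-5721 + 16871)/3 = (⅓)*11150 = 11150/3 ≈ 3716.7)
f(t) = 0
f(-211) - E = 0 - 1*11150/3 = 0 - 11150/3 = -11150/3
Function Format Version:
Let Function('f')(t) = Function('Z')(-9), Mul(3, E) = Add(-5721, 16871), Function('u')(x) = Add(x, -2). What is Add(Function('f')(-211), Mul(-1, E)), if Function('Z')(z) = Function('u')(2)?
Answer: Rational(-11150, 3) ≈ -3716.7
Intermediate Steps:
Function('u')(x) = Add(-2, x)
Function('Z')(z) = 0 (Function('Z')(z) = Add(-2, 2) = 0)
E = Rational(11150, 3) (E = Mul(Rational(1, 3), Add(-5721, 16871)) = Mul(Rational(1, 3), 11150) = Rational(11150, 3) ≈ 3716.7)
Function('f')(t) = 0
Add(Function('f')(-211), Mul(-1, E)) = Add(0, Mul(-1, Rational(11150, 3))) = Add(0, Rational(-11150, 3)) = Rational(-11150, 3)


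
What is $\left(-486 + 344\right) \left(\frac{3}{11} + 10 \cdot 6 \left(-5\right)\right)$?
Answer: $\frac{468174}{11} \approx 42561.0$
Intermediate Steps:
$\left(-486 + 344\right) \left(\frac{3}{11} + 10 \cdot 6 \left(-5\right)\right) = - 142 \left(3 \cdot \frac{1}{11} + 10 \left(-30\right)\right) = - 142 \left(\frac{3}{11} - 300\right) = \left(-142\right) \left(- \frac{3297}{11}\right) = \frac{468174}{11}$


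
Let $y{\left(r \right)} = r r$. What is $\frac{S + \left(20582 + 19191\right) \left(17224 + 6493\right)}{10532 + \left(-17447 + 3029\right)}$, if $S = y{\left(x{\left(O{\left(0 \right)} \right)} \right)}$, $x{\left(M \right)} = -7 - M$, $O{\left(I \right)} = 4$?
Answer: $- \frac{471648181}{1943} \approx -2.4274 \cdot 10^{5}$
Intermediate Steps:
$y{\left(r \right)} = r^{2}$
$S = 121$ ($S = \left(-7 - 4\right)^{2} = \left(-11\right)^{2} = 121$)
$\frac{S + \left(20582 + 19191\right) \left(17224 + 6493\right)}{10532 + \left(-17447 + 3029\right)} = \frac{121 + \left(20582 + 19191\right) \left(17224 + 6493\right)}{10532 + \left(-17447 + 3029\right)} = \frac{121 + 39773 \cdot 23717}{10532 - 14418} = \frac{121 + 943296241}{-3886} = 943296362 \left(- \frac{1}{3886}\right) = - \frac{471648181}{1943}$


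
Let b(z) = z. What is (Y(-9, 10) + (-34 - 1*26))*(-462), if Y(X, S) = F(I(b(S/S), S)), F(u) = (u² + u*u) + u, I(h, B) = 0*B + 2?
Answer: 23100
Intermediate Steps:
I(h, B) = 2 (I(h, B) = 0 + 2 = 2)
F(u) = u + 2*u² (F(u) = (u² + u²) + u = 2*u² + u = u + 2*u²)
Y(X, S) = 10 (Y(X, S) = 2*(1 + 2*2) = 2*(1 + 4) = 2*5 = 10)
(Y(-9, 10) + (-34 - 1*26))*(-462) = (10 + (-34 - 1*26))*(-462) = (10 + (-34 - 26))*(-462) = (10 - 60)*(-462) = -50*(-462) = 23100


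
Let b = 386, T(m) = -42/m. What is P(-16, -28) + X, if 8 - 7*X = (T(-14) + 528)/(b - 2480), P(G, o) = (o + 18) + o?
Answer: -25701/698 ≈ -36.821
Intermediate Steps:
P(G, o) = 18 + 2*o (P(G, o) = (18 + o) + o = 18 + 2*o)
X = 823/698 (X = 8/7 - (-42/(-14) + 528)/(7*(386 - 2480)) = 8/7 - (-42*(-1/14) + 528)/(7*(-2094)) = 8/7 - (3 + 528)*(-1)/(7*2094) = 8/7 - 531*(-1)/(7*2094) = 8/7 - ⅐*(-177/698) = 8/7 + 177/4886 = 823/698 ≈ 1.1791)
P(-16, -28) + X = (18 + 2*(-28)) + 823/698 = (18 - 56) + 823/698 = -38 + 823/698 = -25701/698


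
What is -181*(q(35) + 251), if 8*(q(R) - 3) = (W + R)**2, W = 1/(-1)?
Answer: -144257/2 ≈ -72129.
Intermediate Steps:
W = -1
q(R) = 3 + (-1 + R)**2/8
-181*(q(35) + 251) = -181*((3 + (-1 + 35)**2/8) + 251) = -181*((3 + (1/8)*34**2) + 251) = -181*((3 + (1/8)*1156) + 251) = -181*((3 + 289/2) + 251) = -181*(295/2 + 251) = -181*797/2 = -144257/2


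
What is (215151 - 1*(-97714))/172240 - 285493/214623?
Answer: 3594942115/7393333104 ≈ 0.48624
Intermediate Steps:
(215151 - 1*(-97714))/172240 - 285493/214623 = (215151 + 97714)*(1/172240) - 285493*1/214623 = 312865*(1/172240) - 285493/214623 = 62573/34448 - 285493/214623 = 3594942115/7393333104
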